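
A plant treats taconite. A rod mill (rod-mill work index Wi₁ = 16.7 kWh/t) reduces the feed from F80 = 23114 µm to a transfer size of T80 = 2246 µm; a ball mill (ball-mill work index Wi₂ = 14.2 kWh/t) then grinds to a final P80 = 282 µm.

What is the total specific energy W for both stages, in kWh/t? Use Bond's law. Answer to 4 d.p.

W = 7.8850 kWh/t

W = 10 Wi (1/√P80 − 1/√F80)  [Bond]
Stage 1 (23114→2246 µm, Wi₁=16.7): W₁ = 10·16.7·(0.021101 − 0.006578) = 2.4254 kWh/t
Stage 2 (2246→282 µm, Wi₂=14.2): W₂ = 10·14.2·(0.059549 − 0.021101) = 5.4597 kWh/t
W = W₁ + W₂ = 2.4254 + 5.4597 = 7.8850 kWh/t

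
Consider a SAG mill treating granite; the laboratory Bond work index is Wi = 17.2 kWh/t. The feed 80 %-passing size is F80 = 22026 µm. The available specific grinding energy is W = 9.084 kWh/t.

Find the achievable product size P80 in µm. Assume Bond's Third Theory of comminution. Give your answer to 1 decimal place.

W_Bond = 10·Wi·(1/√P₈₀ − 1/√F₈₀)
1/√P80 = 1/√F80 + W/(10·Wi)
  = 9.0840/(10·17.2) + 1/√22026 = 0.052814 + 0.006738 = 0.059552
P80 = (1/0.059552)² = 16.7921² = 281.97 µm

P80 = 282.0 µm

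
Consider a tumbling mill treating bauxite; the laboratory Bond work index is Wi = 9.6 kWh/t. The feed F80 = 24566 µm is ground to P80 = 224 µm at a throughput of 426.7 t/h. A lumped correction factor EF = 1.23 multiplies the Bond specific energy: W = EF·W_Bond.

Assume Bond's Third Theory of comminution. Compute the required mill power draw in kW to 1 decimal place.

P = 3045.0 kW

Bond:  W = 10 Wi (1/√P − 1/√F)
W = 10·9.6·(1/√224 − 1/√24566) = 10·9.6·(0.060435) = 5.8018 kWh/t
W_actual = 1.23 × 5.8018 = 7.1362 kWh/t
P_mill = W·ṁ = 7.1362·426.7 = 3045.0 kW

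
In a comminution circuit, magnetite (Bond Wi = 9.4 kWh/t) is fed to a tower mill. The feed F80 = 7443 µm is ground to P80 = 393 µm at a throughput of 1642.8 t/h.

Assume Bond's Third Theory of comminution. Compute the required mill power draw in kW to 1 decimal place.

P = 5999.7 kW

W = 10 Wi (P80^-0.5 − F80^-0.5)
W = 10·9.4·(1/√393 − 1/√7443) = 10·9.4·(0.038852) = 3.6521 kWh/t
Power = W × throughput = 3.6521 kWh/t × 1642.8 t/h = 5999.7 kW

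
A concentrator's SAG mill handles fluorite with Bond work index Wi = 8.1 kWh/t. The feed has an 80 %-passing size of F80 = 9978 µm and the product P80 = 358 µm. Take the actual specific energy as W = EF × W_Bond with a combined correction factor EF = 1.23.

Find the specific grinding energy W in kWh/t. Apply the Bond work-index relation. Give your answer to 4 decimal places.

W = 4.2682 kWh/t

Bond:  W = 10 Wi (1/√P − 1/√F)
1/√358 = 0.052852;  1/√9978 = 0.010011
W = 10·8.1·(0.052852 − 0.010011) = 3.4701 kWh/t
With EF = 1.23: W = 3.4701·1.23 = 4.2682 kWh/t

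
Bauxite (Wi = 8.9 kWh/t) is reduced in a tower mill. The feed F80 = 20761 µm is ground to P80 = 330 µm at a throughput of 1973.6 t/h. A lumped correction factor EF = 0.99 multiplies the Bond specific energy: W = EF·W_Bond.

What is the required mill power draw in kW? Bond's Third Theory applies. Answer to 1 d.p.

W = 10 Wi (P80^-0.5 − F80^-0.5)
W = 10·8.9·(1/√330 − 1/√20761) = 10·8.9·(0.048108) = 4.2816 kWh/t
W_actual = 0.99 × 4.2816 = 4.2388 kWh/t
P = W·T = 4.2388·1973.6 = 8365.7 kW

P = 8365.7 kW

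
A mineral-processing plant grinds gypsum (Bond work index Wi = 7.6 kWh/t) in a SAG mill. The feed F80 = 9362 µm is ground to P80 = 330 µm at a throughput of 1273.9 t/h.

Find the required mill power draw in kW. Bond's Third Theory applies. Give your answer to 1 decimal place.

P = 4329.0 kW

W = 10 Wi (1/√P80 − 1/√F80)  [Bond]
W = 10·7.6·(1/√330 − 1/√9362) = 10·7.6·(0.044713) = 3.3982 kWh/t
P_mill = W·ṁ = 3.3982·1273.9 = 4329.0 kW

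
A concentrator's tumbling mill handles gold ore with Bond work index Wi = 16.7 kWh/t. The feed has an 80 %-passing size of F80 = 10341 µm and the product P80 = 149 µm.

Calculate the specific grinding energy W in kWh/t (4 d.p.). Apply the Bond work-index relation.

W = 10 Wi / √P80 − 10 Wi / √F80
1/√149 = 0.081923;  1/√10341 = 0.009834
W = 10·16.7·(0.081923 − 0.009834) = 12.0389 kWh/t

W = 12.0389 kWh/t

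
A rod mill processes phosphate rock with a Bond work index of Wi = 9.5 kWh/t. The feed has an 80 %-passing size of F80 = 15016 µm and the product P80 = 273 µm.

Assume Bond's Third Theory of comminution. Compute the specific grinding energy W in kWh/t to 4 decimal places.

W = 10·Wi·[P80^(−½) − F80^(−½)]
1/√273 = 0.060523;  1/√15016 = 0.008161
W = 10·9.5·(0.060523 − 0.008161) = 4.9744 kWh/t

W = 4.9744 kWh/t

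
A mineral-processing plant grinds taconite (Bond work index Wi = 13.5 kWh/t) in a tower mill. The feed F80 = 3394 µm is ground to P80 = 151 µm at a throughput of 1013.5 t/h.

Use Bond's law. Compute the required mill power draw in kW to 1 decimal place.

P = 8785.9 kW

W = 10·Wi·[P80^(−½) − F80^(−½)]
W = 10·13.5·(1/√151 − 1/√3394) = 10·13.5·(0.064214) = 8.6689 kWh/t
P = W·T = 8.6689·1013.5 = 8785.9 kW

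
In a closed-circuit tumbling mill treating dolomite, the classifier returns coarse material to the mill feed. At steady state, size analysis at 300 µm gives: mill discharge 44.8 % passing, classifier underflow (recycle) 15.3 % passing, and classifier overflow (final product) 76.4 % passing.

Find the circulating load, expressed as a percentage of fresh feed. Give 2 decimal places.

Two-product formula at 300 µm:
(1+r)·d = r·u + o ⇒ r = (o−d)/(d−u)
r = (76.4 − 44.8)/(44.8 − 15.3) = 31.6/29.5 = 1.0712
CL = 100·r = 107.12 %

CL = 107.12 %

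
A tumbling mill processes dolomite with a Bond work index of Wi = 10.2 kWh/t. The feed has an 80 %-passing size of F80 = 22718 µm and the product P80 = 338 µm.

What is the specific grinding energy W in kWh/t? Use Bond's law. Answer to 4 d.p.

W = 10·Wi·(P80^(-½) − F80^(-½))
1/√338 = 0.054393;  1/√22718 = 0.006635
W = 10·10.2·(0.054393 − 0.006635) = 4.8713 kWh/t

W = 4.8713 kWh/t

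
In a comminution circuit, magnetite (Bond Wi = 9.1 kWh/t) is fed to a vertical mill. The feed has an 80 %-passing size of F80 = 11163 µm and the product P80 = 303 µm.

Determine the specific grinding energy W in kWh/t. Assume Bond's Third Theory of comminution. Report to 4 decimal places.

W = 10 Wi / √P80 − 10 Wi / √F80
1/√303 = 0.057448;  1/√11163 = 0.009465
W = 10·9.1·(0.057448 − 0.009465) = 4.3665 kWh/t

W = 4.3665 kWh/t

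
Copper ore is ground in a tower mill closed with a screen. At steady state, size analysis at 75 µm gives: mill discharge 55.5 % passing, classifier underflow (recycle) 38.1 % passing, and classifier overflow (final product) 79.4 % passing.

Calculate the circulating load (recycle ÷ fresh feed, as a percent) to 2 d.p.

Mass balance on the −75 µm fraction:
(1+r)d = ru + o → r = (o−d)/(d−u)
r = (79.4 − 55.5)/(55.5 − 38.1) = 23.9/17.4 = 1.3736
CL = 100·r = 137.36 %

CL = 137.36 %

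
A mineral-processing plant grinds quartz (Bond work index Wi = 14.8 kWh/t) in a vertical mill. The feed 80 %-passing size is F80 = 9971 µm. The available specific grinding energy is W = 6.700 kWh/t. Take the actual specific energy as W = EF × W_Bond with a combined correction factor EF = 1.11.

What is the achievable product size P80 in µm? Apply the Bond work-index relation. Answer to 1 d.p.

P80 = 387.5 µm

Bond:  W = 10 Wi (1/√P − 1/√F)
W_Bond = W / EF = 6.700 / 1.11 = 6.0360 kWh/t
P80^-0.5 = F80^-0.5 + W_Bond/(10 Wi)
  = 6.0360/(10·14.8) + 1/√9971 = 0.040784 + 0.010015 = 0.050799
P80 = (1/0.050799)² = 19.6856² = 387.52 µm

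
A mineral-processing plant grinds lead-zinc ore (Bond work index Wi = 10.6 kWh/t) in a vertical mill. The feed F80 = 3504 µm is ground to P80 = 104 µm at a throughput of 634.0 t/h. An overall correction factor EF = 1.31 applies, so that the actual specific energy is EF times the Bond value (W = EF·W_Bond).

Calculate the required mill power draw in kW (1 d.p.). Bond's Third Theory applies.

P = 7145.5 kW

Bond:  W = 10 Wi (1/√P − 1/√F)
W = 10·10.6·(1/√104 − 1/√3504) = 10·10.6·(0.081165) = 8.6035 kWh/t
With EF = 1.31: W = 8.6035·1.31 = 11.2705 kWh/t
Mill draw = 11.2705 × 634.0 = 7145.5 kW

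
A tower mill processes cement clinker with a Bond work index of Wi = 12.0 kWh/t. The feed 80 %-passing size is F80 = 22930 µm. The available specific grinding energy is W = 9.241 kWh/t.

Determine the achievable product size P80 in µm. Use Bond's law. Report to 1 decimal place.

P80 = 143.0 µm

W = 10·Wi·(P80^(-½) − F80^(-½))
1/√P80 = 1/√F80 + W/(10·Wi)
  = 9.2410/(10·12.0) + 1/√22930 = 0.077008 + 0.006604 = 0.083612
P80 = (1/0.083612)² = 11.9600² = 143.04 µm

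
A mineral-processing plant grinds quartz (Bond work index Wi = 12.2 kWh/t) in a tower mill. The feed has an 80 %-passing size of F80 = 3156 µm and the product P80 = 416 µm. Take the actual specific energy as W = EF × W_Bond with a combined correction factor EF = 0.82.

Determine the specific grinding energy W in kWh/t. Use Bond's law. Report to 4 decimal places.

W = 10·Wi·(P80^(-½) − F80^(-½))
1/√416 = 0.049029;  1/√3156 = 0.017800
W = 10·12.2·(0.049029 − 0.017800) = 3.8099 kWh/t
With EF = 0.82: W = 3.8099·0.82 = 3.1241 kWh/t

W = 3.1241 kWh/t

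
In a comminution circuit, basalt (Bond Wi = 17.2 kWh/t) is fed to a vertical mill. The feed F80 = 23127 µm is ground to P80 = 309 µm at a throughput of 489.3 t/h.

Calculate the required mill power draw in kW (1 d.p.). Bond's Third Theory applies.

P = 4234.3 kW

W = 10 Wi (1/√P80 − 1/√F80)  [Bond]
W = 10·17.2·(1/√309 − 1/√23127) = 10·17.2·(0.050312) = 8.6537 kWh/t
Power = W × throughput = 8.6537 kWh/t × 489.3 t/h = 4234.3 kW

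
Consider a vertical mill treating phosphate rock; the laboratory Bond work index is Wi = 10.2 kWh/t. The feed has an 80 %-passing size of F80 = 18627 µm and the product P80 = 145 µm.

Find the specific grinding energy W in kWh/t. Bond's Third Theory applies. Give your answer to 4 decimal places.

W = 7.7233 kWh/t

Bond: W = 10·Wi·(1/√P80 − 1/√F80)
1/√145 = 0.083045;  1/√18627 = 0.007327
W = 10·10.2·(0.083045 − 0.007327) = 7.7233 kWh/t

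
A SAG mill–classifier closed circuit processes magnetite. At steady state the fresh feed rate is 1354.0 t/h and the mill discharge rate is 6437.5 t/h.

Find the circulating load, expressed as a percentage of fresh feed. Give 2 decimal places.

Steady state: M = F + R.
R = M − F = 6437.5 − 1354.0 = 5083.5 t/h
CL = 100·R/F = 100·5083.5/1354.0 = 375.44 %

CL = 375.44 %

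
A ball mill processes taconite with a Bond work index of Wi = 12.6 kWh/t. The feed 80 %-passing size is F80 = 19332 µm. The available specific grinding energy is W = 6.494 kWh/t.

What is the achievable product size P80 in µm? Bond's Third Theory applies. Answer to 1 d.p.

Bond:  W = 10 Wi (1/√P − 1/√F)
P80^-0.5 = F80^-0.5 + W/(10 Wi)
  = 6.4940/(10·12.6) + 1/√19332 = 0.051540 + 0.007192 = 0.058732
P80 = (1/0.058732)² = 17.0265² = 289.90 µm

P80 = 289.9 µm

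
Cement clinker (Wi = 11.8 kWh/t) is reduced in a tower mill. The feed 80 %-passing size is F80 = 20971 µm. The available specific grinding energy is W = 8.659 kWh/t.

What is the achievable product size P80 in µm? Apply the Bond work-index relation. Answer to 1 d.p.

P80 = 155.1 µm

W = 10 Wi / √P80 − 10 Wi / √F80
P80^-0.5 = F80^-0.5 + W/(10 Wi)
  = 8.6590/(10·11.8) + 1/√20971 = 0.073381 + 0.006905 = 0.080287
P80 = (1/0.080287)² = 12.4554² = 155.14 µm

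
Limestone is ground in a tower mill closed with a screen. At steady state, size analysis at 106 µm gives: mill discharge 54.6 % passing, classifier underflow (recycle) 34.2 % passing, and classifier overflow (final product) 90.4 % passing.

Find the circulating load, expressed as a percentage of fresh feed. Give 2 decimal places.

Two-product formula at 106 µm:
(1+r)·d = r·u + o ⇒ r = (o−d)/(d−u)
r = (90.4 − 54.6)/(54.6 − 34.2) = 35.8/20.4 = 1.7549
CL = 100·r = 175.49 %

CL = 175.49 %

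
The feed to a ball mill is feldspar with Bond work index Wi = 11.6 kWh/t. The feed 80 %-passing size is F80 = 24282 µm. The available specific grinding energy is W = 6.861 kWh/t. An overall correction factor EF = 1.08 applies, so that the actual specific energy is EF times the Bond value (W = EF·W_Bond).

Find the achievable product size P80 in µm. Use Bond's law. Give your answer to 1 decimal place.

P80 = 267.1 µm

W = 10·Wi·[P80^(−½) − F80^(−½)]
W_Bond = W / EF = 6.861 / 1.08 = 6.3528 kWh/t
P80^-0.5 = F80^-0.5 + W_Bond/(10 Wi)
  = 6.3528/(10·11.6) + 1/√24282 = 0.054765 + 0.006417 = 0.061183
P80 = (1/0.061183)² = 16.3445² = 267.14 µm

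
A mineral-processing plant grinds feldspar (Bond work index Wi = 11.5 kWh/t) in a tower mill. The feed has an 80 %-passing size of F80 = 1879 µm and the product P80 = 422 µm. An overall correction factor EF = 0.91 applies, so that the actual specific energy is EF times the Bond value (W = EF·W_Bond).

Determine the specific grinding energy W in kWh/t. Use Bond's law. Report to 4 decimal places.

W = 2.6801 kWh/t

Bond:  W = 10 Wi (1/√P − 1/√F)
1/√422 = 0.048679;  1/√1879 = 0.023069
W = 10·11.5·(0.048679 − 0.023069) = 2.9451 kWh/t
W_actual = 0.91 × 2.9451 = 2.6801 kWh/t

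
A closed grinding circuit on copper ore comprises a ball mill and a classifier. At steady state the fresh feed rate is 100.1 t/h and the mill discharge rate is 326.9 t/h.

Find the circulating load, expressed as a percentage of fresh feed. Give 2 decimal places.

CL = 226.57 %

Mill node: discharge = fresh + recycle.
R = M − F = 326.9 − 100.1 = 226.8 t/h
CL = 100·R/F = 100·226.8/100.1 = 226.57 %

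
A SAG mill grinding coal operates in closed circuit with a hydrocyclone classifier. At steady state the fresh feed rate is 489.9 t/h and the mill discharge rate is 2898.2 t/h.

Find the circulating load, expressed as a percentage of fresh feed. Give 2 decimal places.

Mill node: discharge = fresh + recycle.
R = M − F = 2898.2 − 489.9 = 2408.3 t/h
CL = 100·R/F = 100·2408.3/489.9 = 491.59 %

CL = 491.59 %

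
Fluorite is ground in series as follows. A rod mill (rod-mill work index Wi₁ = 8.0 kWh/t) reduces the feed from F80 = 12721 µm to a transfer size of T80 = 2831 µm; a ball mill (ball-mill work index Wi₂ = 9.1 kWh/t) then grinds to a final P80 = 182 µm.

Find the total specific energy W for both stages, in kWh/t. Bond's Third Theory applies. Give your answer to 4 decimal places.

W = 5.8293 kWh/t

W_Bond = 10·Wi·(1/√P₈₀ − 1/√F₈₀)
Stage 1 (12721→2831 µm, Wi₁=8.0): W₁ = 10·8.0·(0.018794 − 0.008866) = 0.7943 kWh/t
Stage 2 (2831→182 µm, Wi₂=9.1): W₂ = 10·9.1·(0.074125 − 0.018794) = 5.0351 kWh/t
W = W₁ + W₂ = 0.7943 + 5.0351 = 5.8293 kWh/t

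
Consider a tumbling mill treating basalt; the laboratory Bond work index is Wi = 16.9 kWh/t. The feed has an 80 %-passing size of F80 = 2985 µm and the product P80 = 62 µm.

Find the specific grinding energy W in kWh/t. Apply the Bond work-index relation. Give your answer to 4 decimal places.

W = 18.3698 kWh/t

W = 10 Wi / √P80 − 10 Wi / √F80
1/√62 = 0.127000;  1/√2985 = 0.018303
W = 10·16.9·(0.127000 − 0.018303) = 18.3698 kWh/t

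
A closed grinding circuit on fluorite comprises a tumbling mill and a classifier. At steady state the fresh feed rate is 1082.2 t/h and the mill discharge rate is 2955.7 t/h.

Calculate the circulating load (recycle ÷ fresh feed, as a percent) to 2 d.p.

Steady state: M = F + R.
R = M − F = 2955.7 − 1082.2 = 1873.5 t/h
CL = 100·R/F = 100·1873.5/1082.2 = 173.12 %

CL = 173.12 %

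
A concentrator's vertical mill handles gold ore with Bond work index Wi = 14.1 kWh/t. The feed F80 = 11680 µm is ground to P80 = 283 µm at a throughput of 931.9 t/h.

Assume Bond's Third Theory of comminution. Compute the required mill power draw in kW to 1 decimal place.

W = 10·Wi·[P80^(−½) − F80^(−½)]
W = 10·14.1·(1/√283 − 1/√11680) = 10·14.1·(0.050191) = 7.0769 kWh/t
Mill draw = 7.0769 × 931.9 = 6595.0 kW

P = 6595.0 kW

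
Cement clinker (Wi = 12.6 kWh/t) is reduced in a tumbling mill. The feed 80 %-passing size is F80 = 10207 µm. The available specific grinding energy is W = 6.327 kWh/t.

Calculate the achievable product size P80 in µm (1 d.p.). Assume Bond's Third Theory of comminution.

W = 10 Wi (1/√P80 − 1/√F80)  [Bond]
P80^-0.5 = F80^-0.5 + W/(10 Wi)
  = 6.3270/(10·12.6) + 1/√10207 = 0.050214 + 0.009898 = 0.060112
P80 = (1/0.060112)² = 16.6355² = 276.74 µm

P80 = 276.7 µm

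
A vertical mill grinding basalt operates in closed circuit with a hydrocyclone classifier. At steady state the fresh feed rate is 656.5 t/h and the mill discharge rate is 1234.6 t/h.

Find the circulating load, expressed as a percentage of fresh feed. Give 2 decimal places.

CL = 88.06 %

M = F + R at steady state, so:
R = M − F = 1234.6 − 656.5 = 578.1 t/h
CL = 100·R/F = 100·578.1/656.5 = 88.06 %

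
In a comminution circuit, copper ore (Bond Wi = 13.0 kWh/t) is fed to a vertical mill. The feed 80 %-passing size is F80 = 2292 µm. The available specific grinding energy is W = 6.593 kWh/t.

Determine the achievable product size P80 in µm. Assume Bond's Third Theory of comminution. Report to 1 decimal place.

W = 10·Wi·(P80^(-½) − F80^(-½))
1/√P80 = 1/√F80 + W/(10·Wi)
  = 6.5930/(10·13.0) + 1/√2292 = 0.050715 + 0.020888 = 0.071603
P80 = (1/0.071603)² = 13.9659² = 195.05 µm

P80 = 195.0 µm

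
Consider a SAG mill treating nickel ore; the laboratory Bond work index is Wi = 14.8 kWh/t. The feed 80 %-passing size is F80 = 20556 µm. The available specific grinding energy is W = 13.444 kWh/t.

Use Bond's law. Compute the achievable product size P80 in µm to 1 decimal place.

P80 = 104.5 µm

W = 10·Wi·(P80^(-½) − F80^(-½))
P80^-0.5 = F80^-0.5 + W/(10 Wi)
  = 13.4440/(10·14.8) + 1/√20556 = 0.090838 + 0.006975 = 0.097813
P80 = (1/0.097813)² = 10.2236² = 104.52 µm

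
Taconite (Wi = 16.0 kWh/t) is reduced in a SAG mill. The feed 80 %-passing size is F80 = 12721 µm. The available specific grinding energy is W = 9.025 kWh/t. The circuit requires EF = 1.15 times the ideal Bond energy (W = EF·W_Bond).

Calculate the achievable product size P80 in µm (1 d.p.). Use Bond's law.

W = 10 Wi (P80^-0.5 − F80^-0.5)
W_Bond = W / EF = 9.025 / 1.15 = 7.8478 kWh/t
P80^(−½) = W_Bond/(10 Wi) + F80^(−½)
  = 7.8478/(10·16.0) + 1/√12721 = 0.049049 + 0.008866 = 0.057915
P80 = (1/0.057915)² = 17.2666² = 298.14 µm

P80 = 298.1 µm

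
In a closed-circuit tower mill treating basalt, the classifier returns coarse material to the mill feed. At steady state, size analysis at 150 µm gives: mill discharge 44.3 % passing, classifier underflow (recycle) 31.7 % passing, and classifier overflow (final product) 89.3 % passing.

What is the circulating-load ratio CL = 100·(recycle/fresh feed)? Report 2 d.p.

Mass balance on the −150 µm fraction:
r = (o − d)/(d − u)
r = (89.3 − 44.3)/(44.3 − 31.7) = 45.0/12.6 = 3.5714
CL = 100·r = 357.14 %

CL = 357.14 %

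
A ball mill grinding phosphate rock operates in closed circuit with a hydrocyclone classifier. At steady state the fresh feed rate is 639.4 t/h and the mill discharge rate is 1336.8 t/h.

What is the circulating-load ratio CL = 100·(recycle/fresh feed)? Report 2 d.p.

CL = 109.07 %

Discharge = new feed + return, hence
R = M − F = 1336.8 − 639.4 = 697.4 t/h
CL = 100·R/F = 100·697.4/639.4 = 109.07 %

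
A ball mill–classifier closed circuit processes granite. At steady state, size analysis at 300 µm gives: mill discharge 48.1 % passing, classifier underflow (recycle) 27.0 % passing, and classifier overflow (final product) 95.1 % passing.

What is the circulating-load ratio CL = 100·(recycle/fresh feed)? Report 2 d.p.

CL = 222.75 %

Let r = R/F. Size balance at 300 µm:
(1+r)·d = r·u + o ⇒ r = (o−d)/(d−u)
r = (95.1 − 48.1)/(48.1 − 27.0) = 47.0/21.1 = 2.2275
CL = 100·r = 222.75 %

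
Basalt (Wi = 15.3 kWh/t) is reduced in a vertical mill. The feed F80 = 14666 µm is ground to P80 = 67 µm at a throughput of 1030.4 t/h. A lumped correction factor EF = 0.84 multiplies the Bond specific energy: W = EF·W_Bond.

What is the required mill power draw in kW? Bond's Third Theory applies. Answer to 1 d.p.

W = 10 Wi / √P80 − 10 Wi / √F80
W = 10·15.3·(1/√67 − 1/√14666) = 10·15.3·(0.113912) = 17.4285 kWh/t
Corrected W = EF·W_Bond = 0.84·17.4285 = 14.6400 kWh/t
Mill draw = 14.6400 × 1030.4 = 15085.0 kW

P = 15085.0 kW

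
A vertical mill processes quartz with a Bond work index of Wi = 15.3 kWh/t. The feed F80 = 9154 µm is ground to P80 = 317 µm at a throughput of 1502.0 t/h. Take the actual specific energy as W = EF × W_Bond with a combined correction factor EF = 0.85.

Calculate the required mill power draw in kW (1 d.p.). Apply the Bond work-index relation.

W = 10·Wi·(P80^(-½) − F80^(-½))
W = 10·15.3·(1/√317 − 1/√9154) = 10·15.3·(0.045714) = 6.9942 kWh/t
With EF = 0.85: W = 6.9942·0.85 = 5.9451 kWh/t
Mill draw = 5.9451 × 1502.0 = 8929.5 kW

P = 8929.5 kW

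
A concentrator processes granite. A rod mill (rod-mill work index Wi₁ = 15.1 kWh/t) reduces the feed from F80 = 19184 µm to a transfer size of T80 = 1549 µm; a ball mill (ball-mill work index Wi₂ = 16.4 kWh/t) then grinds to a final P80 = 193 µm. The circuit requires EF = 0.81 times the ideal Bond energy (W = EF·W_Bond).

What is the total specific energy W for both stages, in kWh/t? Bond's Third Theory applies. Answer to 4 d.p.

W = 8.4114 kWh/t

Bond: W = 10·Wi·(1/√P80 − 1/√F80)
Stage 1 (19184→1549 µm, Wi₁=15.1): W₁ = 10·15.1·(0.025408 − 0.007220) = 2.7464 kWh/t
Stage 2 (1549→193 µm, Wi₂=16.4): W₂ = 10·16.4·(0.071982 − 0.025408) = 7.6380 kWh/t
W = W₁ + W₂ = 2.7464 + 7.6380 = 10.3845 kWh/t
Apply correction: 10.3845 × 0.81 = 8.4114 kWh/t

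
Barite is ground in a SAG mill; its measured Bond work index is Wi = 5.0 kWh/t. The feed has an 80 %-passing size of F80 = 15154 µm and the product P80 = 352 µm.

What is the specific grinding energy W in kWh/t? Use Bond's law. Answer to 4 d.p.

W = 2.2588 kWh/t

W = 10·Wi·(P80^(-½) − F80^(-½))
1/√352 = 0.053300;  1/√15154 = 0.008123
W = 10·5.0·(0.053300 − 0.008123) = 2.2588 kWh/t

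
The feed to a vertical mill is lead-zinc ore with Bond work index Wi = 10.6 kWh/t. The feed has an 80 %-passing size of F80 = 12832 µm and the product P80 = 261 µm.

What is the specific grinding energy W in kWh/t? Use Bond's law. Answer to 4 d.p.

W = 5.6255 kWh/t

W = 10·Wi·(P80^(-½) − F80^(-½))
1/√261 = 0.061898;  1/√12832 = 0.008828
W = 10·10.6·(0.061898 − 0.008828) = 5.6255 kWh/t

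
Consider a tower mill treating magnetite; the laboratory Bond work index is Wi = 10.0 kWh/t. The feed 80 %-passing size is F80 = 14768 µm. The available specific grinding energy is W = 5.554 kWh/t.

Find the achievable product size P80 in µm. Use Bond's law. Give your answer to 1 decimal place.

W_Bond = 10·Wi·(1/√P₈₀ − 1/√F₈₀)
P80^-0.5 = F80^-0.5 + W/(10 Wi)
  = 5.5540/(10·10.0) + 1/√14768 = 0.055540 + 0.008229 = 0.063769
P80 = (1/0.063769)² = 15.6816² = 245.91 µm

P80 = 245.9 µm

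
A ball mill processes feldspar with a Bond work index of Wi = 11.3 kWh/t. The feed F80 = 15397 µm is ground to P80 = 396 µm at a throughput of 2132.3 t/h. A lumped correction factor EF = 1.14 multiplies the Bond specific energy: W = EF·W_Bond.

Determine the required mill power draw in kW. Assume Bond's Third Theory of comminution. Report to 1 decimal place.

P = 11589.7 kW

W = 10 Wi (1/√P80 − 1/√F80)  [Bond]
W = 10·11.3·(1/√396 − 1/√15397) = 10·11.3·(0.042193) = 4.7678 kWh/t
W_actual = 1.14 × 4.7678 = 5.4353 kWh/t
P = W·T = 5.4353·2132.3 = 11589.7 kW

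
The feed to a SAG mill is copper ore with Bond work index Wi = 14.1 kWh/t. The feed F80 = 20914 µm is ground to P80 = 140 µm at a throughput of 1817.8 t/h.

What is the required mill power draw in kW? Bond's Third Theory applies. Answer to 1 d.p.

W_Bond = 10·Wi·(1/√P₈₀ − 1/√F₈₀)
W = 10·14.1·(1/√140 − 1/√20914) = 10·14.1·(0.077601) = 10.9417 kWh/t
P_mill = W·ṁ = 10.9417·1817.8 = 19889.8 kW

P = 19889.8 kW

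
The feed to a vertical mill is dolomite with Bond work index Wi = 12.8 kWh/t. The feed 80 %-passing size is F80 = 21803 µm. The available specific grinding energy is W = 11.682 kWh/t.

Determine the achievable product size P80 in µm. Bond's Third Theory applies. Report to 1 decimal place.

Bond: W = 10·Wi·(1/√P80 − 1/√F80)
⇒ 1/√P80 = W/(10·Wi) + 1/√F80
  = 11.6820/(10·12.8) + 1/√21803 = 0.091266 + 0.006772 = 0.098038
P80 = (1/0.098038)² = 10.2001² = 104.04 µm

P80 = 104.0 µm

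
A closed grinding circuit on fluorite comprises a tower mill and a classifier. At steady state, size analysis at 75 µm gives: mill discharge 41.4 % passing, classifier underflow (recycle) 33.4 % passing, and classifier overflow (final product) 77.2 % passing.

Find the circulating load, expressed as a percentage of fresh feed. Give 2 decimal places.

Mass balance on the −75 µm fraction:
Fd + Rd = Ru + Fo ⇒ R/F = (o−d)/(d−u)
r = (77.2 − 41.4)/(41.4 − 33.4) = 35.8/8.0 = 4.4750
CL = 100·r = 447.50 %

CL = 447.50 %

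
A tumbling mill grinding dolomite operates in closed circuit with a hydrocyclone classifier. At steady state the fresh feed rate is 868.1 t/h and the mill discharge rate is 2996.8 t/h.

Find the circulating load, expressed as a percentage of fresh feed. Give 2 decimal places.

CL = 245.21 %

Steady state: M = F + R.
R = M − F = 2996.8 − 868.1 = 2128.7 t/h
CL = 100·R/F = 100·2128.7/868.1 = 245.21 %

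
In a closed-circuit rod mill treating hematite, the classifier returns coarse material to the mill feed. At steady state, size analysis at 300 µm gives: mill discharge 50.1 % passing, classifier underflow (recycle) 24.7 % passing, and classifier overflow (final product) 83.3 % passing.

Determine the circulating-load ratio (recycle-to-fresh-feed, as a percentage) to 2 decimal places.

Two-product formula at 300 µm:
d + r·d = r·u + o → r(d−u) = o−d
r = (83.3 − 50.1)/(50.1 − 24.7) = 33.2/25.4 = 1.3071
CL = 100·r = 130.71 %

CL = 130.71 %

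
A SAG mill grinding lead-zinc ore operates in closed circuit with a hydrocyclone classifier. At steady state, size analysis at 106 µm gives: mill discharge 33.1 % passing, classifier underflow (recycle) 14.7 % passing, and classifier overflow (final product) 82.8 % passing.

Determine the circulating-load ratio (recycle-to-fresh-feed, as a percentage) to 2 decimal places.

Two-product formula at 106 µm:
d + r·d = r·u + o → r(d−u) = o−d
r = (82.8 − 33.1)/(33.1 − 14.7) = 49.7/18.4 = 2.7011
CL = 100·r = 270.11 %

CL = 270.11 %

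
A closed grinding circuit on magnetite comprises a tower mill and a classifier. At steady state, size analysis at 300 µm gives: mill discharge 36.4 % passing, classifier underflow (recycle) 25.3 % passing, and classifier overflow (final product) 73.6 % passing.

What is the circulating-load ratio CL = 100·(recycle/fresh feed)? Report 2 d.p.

Mass balance on the −300 µm fraction:
r = (o − d)/(d − u)
r = (73.6 − 36.4)/(36.4 − 25.3) = 37.2/11.1 = 3.3514
CL = 100·r = 335.14 %

CL = 335.14 %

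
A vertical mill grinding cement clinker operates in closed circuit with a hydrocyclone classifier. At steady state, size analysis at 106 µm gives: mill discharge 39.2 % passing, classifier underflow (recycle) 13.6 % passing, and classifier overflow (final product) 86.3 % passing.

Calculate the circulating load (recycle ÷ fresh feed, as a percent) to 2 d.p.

CL = 183.98 %

Classifier node, passing 106 µm:
d + r·d = r·u + o → r(d−u) = o−d
r = (86.3 − 39.2)/(39.2 − 13.6) = 47.1/25.6 = 1.8398
CL = 100·r = 183.98 %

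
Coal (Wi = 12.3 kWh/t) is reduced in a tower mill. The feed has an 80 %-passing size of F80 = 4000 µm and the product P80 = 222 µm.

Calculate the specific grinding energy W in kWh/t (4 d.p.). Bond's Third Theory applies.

W = 10 Wi (P80^-0.5 − F80^-0.5)
1/√222 = 0.067116;  1/√4000 = 0.015811
W = 10·12.3·(0.067116 − 0.015811) = 6.3104 kWh/t

W = 6.3104 kWh/t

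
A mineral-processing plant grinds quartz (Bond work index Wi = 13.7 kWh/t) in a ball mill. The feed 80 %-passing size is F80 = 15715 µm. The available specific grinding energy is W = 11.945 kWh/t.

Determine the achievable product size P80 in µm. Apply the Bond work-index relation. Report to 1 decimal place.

P80 = 110.4 µm

W = 10 Wi (1/√P80 − 1/√F80)  [Bond]
1/√P80 = 1/√F80 + W/(10·Wi)
  = 11.9450/(10·13.7) + 1/√15715 = 0.087190 + 0.007977 = 0.095167
P80 = (1/0.095167)² = 10.5079² = 110.42 µm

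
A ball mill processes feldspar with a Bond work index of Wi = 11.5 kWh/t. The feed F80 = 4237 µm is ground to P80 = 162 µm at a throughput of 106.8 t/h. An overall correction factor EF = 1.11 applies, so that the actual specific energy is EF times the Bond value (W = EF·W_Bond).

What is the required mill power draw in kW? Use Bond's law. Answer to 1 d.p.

P = 861.7 kW

W = 10 Wi / √P80 − 10 Wi / √F80
W = 10·11.5·(1/√162 − 1/√4237) = 10·11.5·(0.063205) = 7.2685 kWh/t
W_actual = 1.11 × 7.2685 = 8.0681 kWh/t
P_mill = W·ṁ = 8.0681·106.8 = 861.7 kW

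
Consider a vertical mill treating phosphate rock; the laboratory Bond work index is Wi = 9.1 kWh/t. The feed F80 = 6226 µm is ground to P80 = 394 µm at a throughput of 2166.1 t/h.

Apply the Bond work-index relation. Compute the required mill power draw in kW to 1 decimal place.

P = 7432.4 kW

W = 10 Wi (P80^-0.5 − F80^-0.5)
W = 10·9.1·(1/√394 − 1/√6226) = 10·9.1·(0.037706) = 3.4312 kWh/t
P_mill = W·ṁ = 3.4312·2166.1 = 7432.4 kW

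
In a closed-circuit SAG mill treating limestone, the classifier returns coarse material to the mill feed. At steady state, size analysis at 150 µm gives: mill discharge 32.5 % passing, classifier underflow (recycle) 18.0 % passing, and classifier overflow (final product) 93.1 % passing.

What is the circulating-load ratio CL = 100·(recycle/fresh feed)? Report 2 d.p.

CL = 417.93 %

Mass balance on the −150 µm fraction:
(1+r)·d = r·u + o ⇒ r = (o−d)/(d−u)
r = (93.1 − 32.5)/(32.5 − 18.0) = 60.6/14.5 = 4.1793
CL = 100·r = 417.93 %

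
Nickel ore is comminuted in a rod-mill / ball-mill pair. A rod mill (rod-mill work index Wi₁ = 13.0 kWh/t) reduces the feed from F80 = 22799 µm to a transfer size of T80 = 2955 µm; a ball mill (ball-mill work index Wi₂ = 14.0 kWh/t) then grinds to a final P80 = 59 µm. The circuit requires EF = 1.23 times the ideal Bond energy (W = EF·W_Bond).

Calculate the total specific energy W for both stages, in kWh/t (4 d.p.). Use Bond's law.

W = 21.1333 kWh/t

W = 10·Wi·[P80^(−½) − F80^(−½)]
Stage 1 (22799→2955 µm, Wi₁=13.0): W₁ = 10·13.0·(0.018396 − 0.006623) = 1.5305 kWh/t
Stage 2 (2955→59 µm, Wi₂=14.0): W₂ = 10·14.0·(0.130189 − 0.018396) = 15.6510 kWh/t
W = W₁ + W₂ = 1.5305 + 15.6510 = 17.1815 kWh/t
W_actual = 1.23 × 17.1815 = 21.1333 kWh/t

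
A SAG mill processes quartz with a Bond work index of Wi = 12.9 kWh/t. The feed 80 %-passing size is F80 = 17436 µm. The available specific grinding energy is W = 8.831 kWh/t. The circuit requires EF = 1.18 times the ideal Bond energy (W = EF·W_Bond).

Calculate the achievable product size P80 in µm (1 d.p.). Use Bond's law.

W = 10 Wi (P80^-0.5 − F80^-0.5)
W_Bond = W / EF = 8.831 / 1.18 = 7.4839 kWh/t
P80^(−½) = W_Bond/(10 Wi) + F80^(−½)
  = 7.4839/(10·12.9) + 1/√17436 = 0.058015 + 0.007573 = 0.065588
P80 = (1/0.065588)² = 15.2467² = 232.46 µm

P80 = 232.5 µm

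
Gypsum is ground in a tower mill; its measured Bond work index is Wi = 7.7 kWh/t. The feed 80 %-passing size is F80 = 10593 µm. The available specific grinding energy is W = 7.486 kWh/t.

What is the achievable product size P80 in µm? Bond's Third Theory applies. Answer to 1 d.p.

P80 = 87.4 µm

Bond: W = 10·Wi·(1/√P80 − 1/√F80)
P80^(−½) = W/(10 Wi) + F80^(−½)
  = 7.4860/(10·7.7) + 1/√10593 = 0.097221 + 0.009716 = 0.106937
P80 = (1/0.106937)² = 9.3513² = 87.45 µm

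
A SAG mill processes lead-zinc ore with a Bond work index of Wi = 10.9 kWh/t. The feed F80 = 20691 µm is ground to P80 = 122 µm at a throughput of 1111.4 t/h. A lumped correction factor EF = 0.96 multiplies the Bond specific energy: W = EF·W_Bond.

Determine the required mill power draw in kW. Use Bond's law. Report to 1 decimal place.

Bond:  W = 10 Wi (1/√P − 1/√F)
W = 10·10.9·(1/√122 − 1/√20691) = 10·10.9·(0.083584) = 9.1106 kWh/t
Apply correction: 9.1106 × 0.96 = 8.7462 kWh/t
P_mill = W·ṁ = 8.7462·1111.4 = 9720.5 kW

P = 9720.5 kW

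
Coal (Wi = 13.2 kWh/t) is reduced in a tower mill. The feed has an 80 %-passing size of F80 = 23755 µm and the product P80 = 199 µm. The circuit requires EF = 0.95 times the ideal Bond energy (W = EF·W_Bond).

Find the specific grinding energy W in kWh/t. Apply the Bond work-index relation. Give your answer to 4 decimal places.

Bond:  W = 10 Wi (1/√P − 1/√F)
1/√199 = 0.070888;  1/√23755 = 0.006488
W = 10·13.2·(0.070888 − 0.006488) = 8.5008 kWh/t
Apply correction: 8.5008 × 0.95 = 8.0758 kWh/t

W = 8.0758 kWh/t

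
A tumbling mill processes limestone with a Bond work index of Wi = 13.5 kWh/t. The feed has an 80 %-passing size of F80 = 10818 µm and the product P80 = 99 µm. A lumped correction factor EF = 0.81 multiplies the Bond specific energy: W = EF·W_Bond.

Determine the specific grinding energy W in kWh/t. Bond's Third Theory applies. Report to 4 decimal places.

W_Bond = 10·Wi·(1/√P₈₀ − 1/√F₈₀)
1/√99 = 0.100504;  1/√10818 = 0.009614
W = 10·13.5·(0.100504 − 0.009614) = 12.2701 kWh/t
Corrected W = EF·W_Bond = 0.81·12.2701 = 9.9387 kWh/t

W = 9.9387 kWh/t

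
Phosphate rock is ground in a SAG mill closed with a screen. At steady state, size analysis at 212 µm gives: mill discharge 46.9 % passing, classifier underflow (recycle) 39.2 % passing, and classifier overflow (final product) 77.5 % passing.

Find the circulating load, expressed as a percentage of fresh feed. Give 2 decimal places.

CL = 397.40 %

Classifier node, passing 212 µm:
r = (o − d)/(d − u)
r = (77.5 − 46.9)/(46.9 − 39.2) = 30.6/7.7 = 3.9740
CL = 100·r = 397.40 %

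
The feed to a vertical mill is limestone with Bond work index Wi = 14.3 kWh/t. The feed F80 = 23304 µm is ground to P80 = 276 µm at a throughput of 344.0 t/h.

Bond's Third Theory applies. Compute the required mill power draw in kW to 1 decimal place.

Bond: W = 10·Wi·(1/√P80 − 1/√F80)
W = 10·14.3·(1/√276 − 1/√23304) = 10·14.3·(0.053642) = 7.6708 kWh/t
P_mill = W·ṁ = 7.6708·344.0 = 2638.8 kW

P = 2638.8 kW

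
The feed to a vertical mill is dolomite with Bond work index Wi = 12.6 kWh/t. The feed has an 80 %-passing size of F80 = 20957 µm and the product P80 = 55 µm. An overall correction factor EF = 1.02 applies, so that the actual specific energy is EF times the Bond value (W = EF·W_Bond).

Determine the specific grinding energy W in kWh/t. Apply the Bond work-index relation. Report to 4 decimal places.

W = 16.4419 kWh/t

Bond:  W = 10 Wi (1/√P − 1/√F)
1/√55 = 0.134840;  1/√20957 = 0.006908
W = 10·12.6·(0.134840 − 0.006908) = 16.1195 kWh/t
Apply correction: 16.1195 × 1.02 = 16.4419 kWh/t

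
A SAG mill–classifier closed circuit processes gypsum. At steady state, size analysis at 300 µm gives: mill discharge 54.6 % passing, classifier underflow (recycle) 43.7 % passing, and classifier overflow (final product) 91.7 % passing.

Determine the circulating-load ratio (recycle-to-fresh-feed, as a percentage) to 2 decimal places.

Classifier node, passing 300 µm:
d + r·d = r·u + o → r(d−u) = o−d
r = (91.7 − 54.6)/(54.6 − 43.7) = 37.1/10.9 = 3.4037
CL = 100·r = 340.37 %

CL = 340.37 %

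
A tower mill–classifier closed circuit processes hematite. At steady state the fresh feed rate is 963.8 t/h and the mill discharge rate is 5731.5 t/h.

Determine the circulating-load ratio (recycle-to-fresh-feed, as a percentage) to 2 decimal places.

CL = 494.68 %

Mill node: discharge = fresh + recycle.
R = M − F = 5731.5 − 963.8 = 4767.7 t/h
CL = 100·R/F = 100·4767.7/963.8 = 494.68 %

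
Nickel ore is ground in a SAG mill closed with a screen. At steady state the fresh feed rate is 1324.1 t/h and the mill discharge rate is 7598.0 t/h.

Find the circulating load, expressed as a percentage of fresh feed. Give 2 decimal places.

CL = 473.82 %

Mill node: discharge = fresh + recycle.
R = M − F = 7598.0 − 1324.1 = 6273.9 t/h
CL = 100·R/F = 100·6273.9/1324.1 = 473.82 %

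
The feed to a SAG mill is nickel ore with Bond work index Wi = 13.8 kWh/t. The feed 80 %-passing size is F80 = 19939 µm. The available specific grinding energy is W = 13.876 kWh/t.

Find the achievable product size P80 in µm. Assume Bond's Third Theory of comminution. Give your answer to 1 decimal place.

Bond: W = 10·Wi·(1/√P80 − 1/√F80)
⇒ 1/√P80 = W/(10 Wi) + 1/√F80
  = 13.8760/(10·13.8) + 1/√19939 = 0.100551 + 0.007082 = 0.107633
P80 = (1/0.107633)² = 9.2909² = 86.32 µm

P80 = 86.3 µm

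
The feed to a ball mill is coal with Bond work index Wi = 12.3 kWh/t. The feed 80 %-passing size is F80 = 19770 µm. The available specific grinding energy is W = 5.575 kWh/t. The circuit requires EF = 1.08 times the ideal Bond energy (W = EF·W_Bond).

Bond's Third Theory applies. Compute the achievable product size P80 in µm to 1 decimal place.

Bond: W = 10·Wi·(1/√P80 − 1/√F80)
W_Bond = W / EF = 5.575 / 1.08 = 5.1620 kWh/t
⇒ 1/√P80 = W_Bond/(10·Wi) + 1/√F80
  = 5.1620/(10·12.3) + 1/√19770 = 0.041968 + 0.007112 = 0.049080
P80 = (1/0.049080)² = 20.3750² = 415.14 µm

P80 = 415.1 µm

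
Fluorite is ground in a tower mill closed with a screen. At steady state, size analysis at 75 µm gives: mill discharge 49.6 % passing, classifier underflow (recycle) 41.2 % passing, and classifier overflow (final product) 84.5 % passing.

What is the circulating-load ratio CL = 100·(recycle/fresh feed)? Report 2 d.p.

Two-product formula at 75 µm:
Fd + Rd = Ru + Fo ⇒ R/F = (o−d)/(d−u)
r = (84.5 − 49.6)/(49.6 − 41.2) = 34.9/8.4 = 4.1548
CL = 100·r = 415.48 %

CL = 415.48 %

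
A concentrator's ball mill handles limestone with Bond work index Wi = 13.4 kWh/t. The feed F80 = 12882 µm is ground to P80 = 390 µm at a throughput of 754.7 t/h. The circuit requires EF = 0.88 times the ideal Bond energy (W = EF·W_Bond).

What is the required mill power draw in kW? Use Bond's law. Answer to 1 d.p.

P = 3722.3 kW

W = 10 Wi / √P80 − 10 Wi / √F80
W = 10·13.4·(1/√390 − 1/√12882) = 10·13.4·(0.041826) = 5.6047 kWh/t
W_actual = 0.88 × 5.6047 = 4.9322 kWh/t
Power = W × throughput = 4.9322 kWh/t × 754.7 t/h = 3722.3 kW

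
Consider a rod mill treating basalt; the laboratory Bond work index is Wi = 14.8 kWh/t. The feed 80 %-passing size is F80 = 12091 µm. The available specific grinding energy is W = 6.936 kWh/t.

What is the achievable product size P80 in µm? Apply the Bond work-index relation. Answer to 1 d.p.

P80 = 319.3 µm

Bond: W = 10·Wi·(1/√P80 − 1/√F80)
1/√P80 = 1/√F80 + W/(10·Wi)
  = 6.9360/(10·14.8) + 1/√12091 = 0.046865 + 0.009094 = 0.055959
P80 = (1/0.055959)² = 17.8702² = 319.34 µm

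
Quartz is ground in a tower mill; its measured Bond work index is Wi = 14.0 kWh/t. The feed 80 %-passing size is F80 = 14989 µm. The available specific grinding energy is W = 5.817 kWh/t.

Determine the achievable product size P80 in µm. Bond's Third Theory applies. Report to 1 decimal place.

W = 10 Wi (P80^-0.5 − F80^-0.5)
1/√P80 = 1/√F80 + W/(10·Wi)
  = 5.8170/(10·14.0) + 1/√14989 = 0.041550 + 0.008168 = 0.049718
P80 = (1/0.049718)² = 20.1135² = 404.55 µm

P80 = 404.6 µm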